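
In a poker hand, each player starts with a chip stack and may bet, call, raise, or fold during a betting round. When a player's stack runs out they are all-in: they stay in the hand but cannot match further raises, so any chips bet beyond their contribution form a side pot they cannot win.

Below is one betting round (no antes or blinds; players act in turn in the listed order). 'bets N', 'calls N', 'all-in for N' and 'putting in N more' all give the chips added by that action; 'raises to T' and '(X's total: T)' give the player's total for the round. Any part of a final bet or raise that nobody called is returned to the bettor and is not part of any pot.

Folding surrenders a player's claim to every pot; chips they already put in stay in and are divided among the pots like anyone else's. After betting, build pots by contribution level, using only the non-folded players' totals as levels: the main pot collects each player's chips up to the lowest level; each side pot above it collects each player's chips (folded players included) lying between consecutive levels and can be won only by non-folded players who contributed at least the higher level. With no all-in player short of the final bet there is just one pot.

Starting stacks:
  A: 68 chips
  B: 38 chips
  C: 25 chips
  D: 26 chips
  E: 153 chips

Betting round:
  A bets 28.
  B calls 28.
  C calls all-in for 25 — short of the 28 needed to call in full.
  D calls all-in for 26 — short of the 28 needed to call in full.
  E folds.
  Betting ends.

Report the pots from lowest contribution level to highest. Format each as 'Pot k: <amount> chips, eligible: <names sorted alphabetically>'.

Pot 1: 100 chips, eligible: A, B, C, D
Pot 2: 3 chips, eligible: A, B, D
Pot 3: 4 chips, eligible: A, B

Derivation:
Contributions: A=28, B=28, C=25, D=26
Folded: E
Pot levels (distinct totals of non-folded players): 25, 26, 28
Layer 1-25: 25 each from A, B, C, D = 25*4 = 100 chips; eligible A, B, C, D
Layer 26-26: 1 each from A, B, D = 1*3 = 3 chips; eligible A, B, D
Layer 27-28: 2 each from A, B = 2*2 = 4 chips; eligible A, B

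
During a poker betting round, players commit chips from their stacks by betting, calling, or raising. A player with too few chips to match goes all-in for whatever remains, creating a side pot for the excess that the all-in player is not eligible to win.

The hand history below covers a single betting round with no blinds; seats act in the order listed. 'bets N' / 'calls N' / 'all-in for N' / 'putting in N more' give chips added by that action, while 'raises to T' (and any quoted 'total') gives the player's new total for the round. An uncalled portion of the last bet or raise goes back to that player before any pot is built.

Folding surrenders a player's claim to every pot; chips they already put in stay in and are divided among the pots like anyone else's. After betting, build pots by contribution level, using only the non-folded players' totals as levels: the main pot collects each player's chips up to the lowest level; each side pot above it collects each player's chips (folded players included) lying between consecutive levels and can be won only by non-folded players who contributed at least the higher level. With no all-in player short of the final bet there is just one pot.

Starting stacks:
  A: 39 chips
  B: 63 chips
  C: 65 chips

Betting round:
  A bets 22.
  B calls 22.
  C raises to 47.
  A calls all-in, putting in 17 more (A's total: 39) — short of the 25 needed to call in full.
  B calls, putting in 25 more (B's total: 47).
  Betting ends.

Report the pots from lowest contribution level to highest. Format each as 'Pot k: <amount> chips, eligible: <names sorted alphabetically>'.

Contributions: A=39, B=47, C=47
Pot levels (distinct totals of non-folded players): 39, 47
Layer 1-39: 39 each from A, B, C = 39*3 = 117 chips; eligible A, B, C
Layer 40-47: 8 each from B, C = 8*2 = 16 chips; eligible B, C

Pot 1: 117 chips, eligible: A, B, C
Pot 2: 16 chips, eligible: B, C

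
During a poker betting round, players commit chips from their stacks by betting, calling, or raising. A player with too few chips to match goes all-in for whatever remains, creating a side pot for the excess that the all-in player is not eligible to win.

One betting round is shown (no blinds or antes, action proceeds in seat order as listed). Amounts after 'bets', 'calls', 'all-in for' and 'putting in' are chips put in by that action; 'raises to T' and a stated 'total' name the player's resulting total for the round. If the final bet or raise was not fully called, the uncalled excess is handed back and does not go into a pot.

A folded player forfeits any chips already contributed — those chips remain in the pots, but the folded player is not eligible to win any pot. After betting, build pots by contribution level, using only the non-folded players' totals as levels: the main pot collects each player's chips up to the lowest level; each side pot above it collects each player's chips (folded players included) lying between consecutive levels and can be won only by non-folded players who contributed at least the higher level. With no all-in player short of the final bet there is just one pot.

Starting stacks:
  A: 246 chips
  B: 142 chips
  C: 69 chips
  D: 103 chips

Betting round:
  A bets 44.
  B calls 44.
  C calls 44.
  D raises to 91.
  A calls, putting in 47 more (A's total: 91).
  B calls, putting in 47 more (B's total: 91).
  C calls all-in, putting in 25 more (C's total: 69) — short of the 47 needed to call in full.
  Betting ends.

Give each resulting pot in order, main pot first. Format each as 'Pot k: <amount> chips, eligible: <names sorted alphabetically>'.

Pot 1: 276 chips, eligible: A, B, C, D
Pot 2: 66 chips, eligible: A, B, D

Derivation:
Contributions: A=91, B=91, C=69, D=91
Pot levels (distinct totals of non-folded players): 69, 91
Layer 1-69: 69 each from A, B, C, D = 69*4 = 276 chips; eligible A, B, C, D
Layer 70-91: 22 each from A, B, D = 22*3 = 66 chips; eligible A, B, D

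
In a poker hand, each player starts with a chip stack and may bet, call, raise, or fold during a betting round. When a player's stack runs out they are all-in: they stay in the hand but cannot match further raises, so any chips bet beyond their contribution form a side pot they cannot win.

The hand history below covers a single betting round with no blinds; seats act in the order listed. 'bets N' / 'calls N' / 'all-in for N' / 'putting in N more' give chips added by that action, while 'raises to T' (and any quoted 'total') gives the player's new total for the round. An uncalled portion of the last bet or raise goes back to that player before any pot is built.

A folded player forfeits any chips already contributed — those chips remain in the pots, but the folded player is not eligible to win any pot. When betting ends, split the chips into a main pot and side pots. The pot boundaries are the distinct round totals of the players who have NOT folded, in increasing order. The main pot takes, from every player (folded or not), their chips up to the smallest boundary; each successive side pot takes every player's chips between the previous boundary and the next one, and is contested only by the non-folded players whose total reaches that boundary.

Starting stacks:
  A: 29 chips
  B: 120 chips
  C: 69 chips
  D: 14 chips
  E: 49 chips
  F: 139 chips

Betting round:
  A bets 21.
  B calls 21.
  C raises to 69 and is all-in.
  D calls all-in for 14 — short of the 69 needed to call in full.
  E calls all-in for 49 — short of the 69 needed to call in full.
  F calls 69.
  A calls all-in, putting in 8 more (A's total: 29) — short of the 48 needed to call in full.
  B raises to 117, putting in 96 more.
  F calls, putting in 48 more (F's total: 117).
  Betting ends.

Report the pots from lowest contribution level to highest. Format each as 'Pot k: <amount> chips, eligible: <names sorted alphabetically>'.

Contributions: A=29, B=117, C=69, D=14, E=49, F=117
Pot levels (distinct totals of non-folded players): 14, 29, 49, 69, 117
Layer 1-14: 14 each from A, B, C, D, E, F = 14*6 = 84 chips; eligible A, B, C, D, E, F
Layer 15-29: 15 each from A, B, C, E, F = 15*5 = 75 chips; eligible A, B, C, E, F
Layer 30-49: 20 each from B, C, E, F = 20*4 = 80 chips; eligible B, C, E, F
Layer 50-69: 20 each from B, C, F = 20*3 = 60 chips; eligible B, C, F
Layer 70-117: 48 each from B, F = 48*2 = 96 chips; eligible B, F

Pot 1: 84 chips, eligible: A, B, C, D, E, F
Pot 2: 75 chips, eligible: A, B, C, E, F
Pot 3: 80 chips, eligible: B, C, E, F
Pot 4: 60 chips, eligible: B, C, F
Pot 5: 96 chips, eligible: B, F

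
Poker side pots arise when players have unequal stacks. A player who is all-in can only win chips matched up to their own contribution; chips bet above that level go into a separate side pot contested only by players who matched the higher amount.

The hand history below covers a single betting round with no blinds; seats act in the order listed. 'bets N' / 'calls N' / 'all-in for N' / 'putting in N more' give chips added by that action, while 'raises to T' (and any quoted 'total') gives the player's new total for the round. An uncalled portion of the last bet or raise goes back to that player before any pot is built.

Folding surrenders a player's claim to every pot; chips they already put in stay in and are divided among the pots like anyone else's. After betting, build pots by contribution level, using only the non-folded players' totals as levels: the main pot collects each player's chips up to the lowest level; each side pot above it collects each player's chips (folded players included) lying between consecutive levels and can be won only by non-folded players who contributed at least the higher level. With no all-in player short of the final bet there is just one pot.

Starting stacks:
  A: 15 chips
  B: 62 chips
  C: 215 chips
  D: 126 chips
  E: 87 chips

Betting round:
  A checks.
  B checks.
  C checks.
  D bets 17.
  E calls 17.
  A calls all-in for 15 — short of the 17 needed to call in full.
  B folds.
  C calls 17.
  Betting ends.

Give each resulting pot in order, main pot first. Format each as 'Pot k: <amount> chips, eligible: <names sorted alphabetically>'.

Contributions: A=15, C=17, D=17, E=17
Folded: B
Pot levels (distinct totals of non-folded players): 15, 17
Layer 1-15: 15 each from A, C, D, E = 15*4 = 60 chips; eligible A, C, D, E
Layer 16-17: 2 each from C, D, E = 2*3 = 6 chips; eligible C, D, E

Pot 1: 60 chips, eligible: A, C, D, E
Pot 2: 6 chips, eligible: C, D, E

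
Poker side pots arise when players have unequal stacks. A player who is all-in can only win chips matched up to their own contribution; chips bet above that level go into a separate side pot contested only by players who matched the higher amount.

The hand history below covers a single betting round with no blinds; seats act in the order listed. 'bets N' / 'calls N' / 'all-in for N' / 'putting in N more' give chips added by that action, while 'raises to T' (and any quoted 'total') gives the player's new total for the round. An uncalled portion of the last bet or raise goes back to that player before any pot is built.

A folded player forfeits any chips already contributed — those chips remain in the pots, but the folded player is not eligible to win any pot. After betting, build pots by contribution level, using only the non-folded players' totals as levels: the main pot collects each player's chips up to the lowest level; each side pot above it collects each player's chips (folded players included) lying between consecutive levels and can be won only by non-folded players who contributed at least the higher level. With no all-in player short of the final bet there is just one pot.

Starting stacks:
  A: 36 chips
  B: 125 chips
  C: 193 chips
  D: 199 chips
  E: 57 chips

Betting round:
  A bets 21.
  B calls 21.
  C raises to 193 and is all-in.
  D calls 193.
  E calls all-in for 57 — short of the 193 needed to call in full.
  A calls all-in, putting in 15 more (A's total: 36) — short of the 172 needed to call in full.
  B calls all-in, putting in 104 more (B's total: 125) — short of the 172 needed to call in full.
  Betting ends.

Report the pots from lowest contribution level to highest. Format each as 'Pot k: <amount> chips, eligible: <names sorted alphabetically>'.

Pot 1: 180 chips, eligible: A, B, C, D, E
Pot 2: 84 chips, eligible: B, C, D, E
Pot 3: 204 chips, eligible: B, C, D
Pot 4: 136 chips, eligible: C, D

Derivation:
Contributions: A=36, B=125, C=193, D=193, E=57
Pot levels (distinct totals of non-folded players): 36, 57, 125, 193
Layer 1-36: 36 each from A, B, C, D, E = 36*5 = 180 chips; eligible A, B, C, D, E
Layer 37-57: 21 each from B, C, D, E = 21*4 = 84 chips; eligible B, C, D, E
Layer 58-125: 68 each from B, C, D = 68*3 = 204 chips; eligible B, C, D
Layer 126-193: 68 each from C, D = 68*2 = 136 chips; eligible C, D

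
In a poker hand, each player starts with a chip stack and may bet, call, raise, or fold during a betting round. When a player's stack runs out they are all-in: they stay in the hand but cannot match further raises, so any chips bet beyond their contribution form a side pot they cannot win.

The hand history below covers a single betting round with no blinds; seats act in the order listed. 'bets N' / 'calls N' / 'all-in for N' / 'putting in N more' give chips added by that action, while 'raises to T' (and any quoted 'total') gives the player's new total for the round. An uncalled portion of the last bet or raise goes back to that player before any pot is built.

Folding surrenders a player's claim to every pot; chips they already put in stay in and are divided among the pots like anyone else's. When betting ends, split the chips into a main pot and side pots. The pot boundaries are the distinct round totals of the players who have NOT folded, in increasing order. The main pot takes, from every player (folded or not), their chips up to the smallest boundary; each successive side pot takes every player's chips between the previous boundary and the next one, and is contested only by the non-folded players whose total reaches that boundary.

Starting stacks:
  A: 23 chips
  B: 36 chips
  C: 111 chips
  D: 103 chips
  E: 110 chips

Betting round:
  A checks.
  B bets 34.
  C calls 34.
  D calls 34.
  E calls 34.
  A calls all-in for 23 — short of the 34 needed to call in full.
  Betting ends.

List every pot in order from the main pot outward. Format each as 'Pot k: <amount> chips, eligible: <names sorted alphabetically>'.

Pot 1: 115 chips, eligible: A, B, C, D, E
Pot 2: 44 chips, eligible: B, C, D, E

Derivation:
Contributions: A=23, B=34, C=34, D=34, E=34
Pot levels (distinct totals of non-folded players): 23, 34
Layer 1-23: 23 each from A, B, C, D, E = 23*5 = 115 chips; eligible A, B, C, D, E
Layer 24-34: 11 each from B, C, D, E = 11*4 = 44 chips; eligible B, C, D, E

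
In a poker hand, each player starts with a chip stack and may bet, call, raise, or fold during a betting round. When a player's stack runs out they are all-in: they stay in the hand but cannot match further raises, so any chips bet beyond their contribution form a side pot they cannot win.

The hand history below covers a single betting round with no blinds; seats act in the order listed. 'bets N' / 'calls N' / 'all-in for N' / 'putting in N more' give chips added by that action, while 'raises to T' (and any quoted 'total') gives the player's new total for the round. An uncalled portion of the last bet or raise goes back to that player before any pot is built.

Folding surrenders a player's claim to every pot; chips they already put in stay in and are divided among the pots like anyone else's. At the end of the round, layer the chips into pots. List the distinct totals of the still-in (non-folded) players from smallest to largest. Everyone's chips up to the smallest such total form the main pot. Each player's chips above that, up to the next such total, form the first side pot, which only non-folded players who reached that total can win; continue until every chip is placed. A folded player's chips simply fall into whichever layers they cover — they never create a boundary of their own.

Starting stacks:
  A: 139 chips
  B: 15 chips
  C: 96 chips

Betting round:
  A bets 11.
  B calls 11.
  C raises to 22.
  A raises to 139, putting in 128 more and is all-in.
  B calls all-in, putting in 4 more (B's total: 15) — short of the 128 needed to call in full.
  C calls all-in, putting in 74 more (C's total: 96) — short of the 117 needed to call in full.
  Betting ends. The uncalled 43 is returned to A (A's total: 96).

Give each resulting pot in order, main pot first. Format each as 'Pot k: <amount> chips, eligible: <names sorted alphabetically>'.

Pot 1: 45 chips, eligible: A, B, C
Pot 2: 162 chips, eligible: A, C

Derivation:
Contributions (after 43 returned to A): A=96, B=15, C=96
Pot levels (distinct totals of non-folded players): 15, 96
Layer 1-15: 15 each from A, B, C = 15*3 = 45 chips; eligible A, B, C
Layer 16-96: 81 each from A, C = 81*2 = 162 chips; eligible A, C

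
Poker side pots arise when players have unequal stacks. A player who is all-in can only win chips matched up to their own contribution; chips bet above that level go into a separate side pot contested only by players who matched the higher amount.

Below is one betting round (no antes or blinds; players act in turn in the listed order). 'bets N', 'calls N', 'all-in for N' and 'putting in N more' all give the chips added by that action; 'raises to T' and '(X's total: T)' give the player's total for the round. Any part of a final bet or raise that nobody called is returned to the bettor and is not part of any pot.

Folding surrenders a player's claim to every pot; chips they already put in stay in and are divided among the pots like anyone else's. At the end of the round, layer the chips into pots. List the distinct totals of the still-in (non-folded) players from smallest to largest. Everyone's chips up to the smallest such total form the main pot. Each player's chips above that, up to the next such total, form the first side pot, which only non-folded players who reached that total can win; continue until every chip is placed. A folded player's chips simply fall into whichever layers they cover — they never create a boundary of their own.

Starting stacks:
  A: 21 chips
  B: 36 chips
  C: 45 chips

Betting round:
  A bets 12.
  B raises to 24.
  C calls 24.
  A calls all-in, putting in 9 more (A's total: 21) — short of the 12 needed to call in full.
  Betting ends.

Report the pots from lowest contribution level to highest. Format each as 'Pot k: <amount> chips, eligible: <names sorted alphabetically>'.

Pot 1: 63 chips, eligible: A, B, C
Pot 2: 6 chips, eligible: B, C

Derivation:
Contributions: A=21, B=24, C=24
Pot levels (distinct totals of non-folded players): 21, 24
Layer 1-21: 21 each from A, B, C = 21*3 = 63 chips; eligible A, B, C
Layer 22-24: 3 each from B, C = 3*2 = 6 chips; eligible B, C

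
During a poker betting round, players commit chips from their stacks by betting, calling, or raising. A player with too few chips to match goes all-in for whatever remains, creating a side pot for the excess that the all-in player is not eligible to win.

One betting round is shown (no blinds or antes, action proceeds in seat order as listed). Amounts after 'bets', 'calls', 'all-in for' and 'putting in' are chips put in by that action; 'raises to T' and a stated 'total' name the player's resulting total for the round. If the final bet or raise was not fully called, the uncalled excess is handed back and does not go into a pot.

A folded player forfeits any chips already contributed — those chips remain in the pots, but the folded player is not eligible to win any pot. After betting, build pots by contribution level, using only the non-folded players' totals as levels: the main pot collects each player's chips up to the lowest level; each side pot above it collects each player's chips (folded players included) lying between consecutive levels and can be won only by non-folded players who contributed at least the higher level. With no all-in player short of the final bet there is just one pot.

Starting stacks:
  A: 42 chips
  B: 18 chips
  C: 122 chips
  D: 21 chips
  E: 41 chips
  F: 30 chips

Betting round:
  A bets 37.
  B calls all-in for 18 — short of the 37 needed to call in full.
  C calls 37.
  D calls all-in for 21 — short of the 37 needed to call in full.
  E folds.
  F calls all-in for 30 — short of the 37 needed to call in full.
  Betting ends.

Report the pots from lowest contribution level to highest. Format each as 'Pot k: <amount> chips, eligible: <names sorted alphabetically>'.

Pot 1: 90 chips, eligible: A, B, C, D, F
Pot 2: 12 chips, eligible: A, C, D, F
Pot 3: 27 chips, eligible: A, C, F
Pot 4: 14 chips, eligible: A, C

Derivation:
Contributions: A=37, B=18, C=37, D=21, F=30
Folded: E
Pot levels (distinct totals of non-folded players): 18, 21, 30, 37
Layer 1-18: 18 each from A, B, C, D, F = 18*5 = 90 chips; eligible A, B, C, D, F
Layer 19-21: 3 each from A, C, D, F = 3*4 = 12 chips; eligible A, C, D, F
Layer 22-30: 9 each from A, C, F = 9*3 = 27 chips; eligible A, C, F
Layer 31-37: 7 each from A, C = 7*2 = 14 chips; eligible A, C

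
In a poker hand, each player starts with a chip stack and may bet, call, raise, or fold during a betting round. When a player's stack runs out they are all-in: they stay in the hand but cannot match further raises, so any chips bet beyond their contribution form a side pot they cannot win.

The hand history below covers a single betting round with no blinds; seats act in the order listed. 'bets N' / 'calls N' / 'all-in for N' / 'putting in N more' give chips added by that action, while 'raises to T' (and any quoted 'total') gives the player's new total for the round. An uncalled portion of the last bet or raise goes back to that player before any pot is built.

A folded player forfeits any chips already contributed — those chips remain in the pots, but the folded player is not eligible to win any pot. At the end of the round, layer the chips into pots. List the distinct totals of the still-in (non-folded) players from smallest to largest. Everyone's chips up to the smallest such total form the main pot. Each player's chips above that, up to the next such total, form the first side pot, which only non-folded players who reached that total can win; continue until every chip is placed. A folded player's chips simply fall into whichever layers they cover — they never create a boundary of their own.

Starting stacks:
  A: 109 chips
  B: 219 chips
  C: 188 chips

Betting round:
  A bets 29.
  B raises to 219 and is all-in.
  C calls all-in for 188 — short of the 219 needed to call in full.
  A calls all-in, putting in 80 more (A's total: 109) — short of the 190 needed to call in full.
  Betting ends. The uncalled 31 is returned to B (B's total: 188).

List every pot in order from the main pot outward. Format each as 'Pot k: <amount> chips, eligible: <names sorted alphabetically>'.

Contributions (after 31 returned to B): A=109, B=188, C=188
Pot levels (distinct totals of non-folded players): 109, 188
Layer 1-109: 109 each from A, B, C = 109*3 = 327 chips; eligible A, B, C
Layer 110-188: 79 each from B, C = 79*2 = 158 chips; eligible B, C

Pot 1: 327 chips, eligible: A, B, C
Pot 2: 158 chips, eligible: B, C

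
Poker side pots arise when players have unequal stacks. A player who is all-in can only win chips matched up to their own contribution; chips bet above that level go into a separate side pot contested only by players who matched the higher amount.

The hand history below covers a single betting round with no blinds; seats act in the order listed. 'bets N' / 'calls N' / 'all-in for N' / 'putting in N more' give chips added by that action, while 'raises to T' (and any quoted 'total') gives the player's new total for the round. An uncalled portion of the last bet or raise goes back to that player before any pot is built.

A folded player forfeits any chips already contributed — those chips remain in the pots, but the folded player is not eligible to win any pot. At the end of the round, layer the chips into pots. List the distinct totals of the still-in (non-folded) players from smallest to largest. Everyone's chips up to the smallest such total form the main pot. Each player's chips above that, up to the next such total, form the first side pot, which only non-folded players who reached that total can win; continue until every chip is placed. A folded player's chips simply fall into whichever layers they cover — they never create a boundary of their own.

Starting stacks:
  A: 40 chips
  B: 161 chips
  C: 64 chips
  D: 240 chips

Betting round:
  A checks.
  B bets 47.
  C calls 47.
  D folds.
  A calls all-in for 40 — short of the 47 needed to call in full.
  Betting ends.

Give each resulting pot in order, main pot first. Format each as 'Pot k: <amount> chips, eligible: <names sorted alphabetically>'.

Pot 1: 120 chips, eligible: A, B, C
Pot 2: 14 chips, eligible: B, C

Derivation:
Contributions: A=40, B=47, C=47
Folded: D
Pot levels (distinct totals of non-folded players): 40, 47
Layer 1-40: 40 each from A, B, C = 40*3 = 120 chips; eligible A, B, C
Layer 41-47: 7 each from B, C = 7*2 = 14 chips; eligible B, C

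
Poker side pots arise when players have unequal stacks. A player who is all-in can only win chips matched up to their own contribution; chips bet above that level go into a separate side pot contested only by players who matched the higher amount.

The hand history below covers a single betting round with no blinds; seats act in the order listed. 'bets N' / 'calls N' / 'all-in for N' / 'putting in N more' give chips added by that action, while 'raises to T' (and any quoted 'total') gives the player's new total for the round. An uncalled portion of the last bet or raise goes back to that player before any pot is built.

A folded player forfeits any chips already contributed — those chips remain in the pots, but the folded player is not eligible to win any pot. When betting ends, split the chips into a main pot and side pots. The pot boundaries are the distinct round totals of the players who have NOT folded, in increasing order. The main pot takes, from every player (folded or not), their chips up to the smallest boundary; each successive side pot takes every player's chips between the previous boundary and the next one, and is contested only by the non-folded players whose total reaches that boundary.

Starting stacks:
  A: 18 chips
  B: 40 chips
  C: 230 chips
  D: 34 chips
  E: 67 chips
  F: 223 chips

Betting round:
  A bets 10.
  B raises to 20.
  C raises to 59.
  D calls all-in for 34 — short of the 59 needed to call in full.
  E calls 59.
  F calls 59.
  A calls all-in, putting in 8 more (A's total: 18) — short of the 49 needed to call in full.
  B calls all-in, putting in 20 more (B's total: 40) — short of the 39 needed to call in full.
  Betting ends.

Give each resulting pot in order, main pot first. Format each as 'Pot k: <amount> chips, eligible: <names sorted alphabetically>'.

Contributions: A=18, B=40, C=59, D=34, E=59, F=59
Pot levels (distinct totals of non-folded players): 18, 34, 40, 59
Layer 1-18: 18 each from A, B, C, D, E, F = 18*6 = 108 chips; eligible A, B, C, D, E, F
Layer 19-34: 16 each from B, C, D, E, F = 16*5 = 80 chips; eligible B, C, D, E, F
Layer 35-40: 6 each from B, C, E, F = 6*4 = 24 chips; eligible B, C, E, F
Layer 41-59: 19 each from C, E, F = 19*3 = 57 chips; eligible C, E, F

Pot 1: 108 chips, eligible: A, B, C, D, E, F
Pot 2: 80 chips, eligible: B, C, D, E, F
Pot 3: 24 chips, eligible: B, C, E, F
Pot 4: 57 chips, eligible: C, E, F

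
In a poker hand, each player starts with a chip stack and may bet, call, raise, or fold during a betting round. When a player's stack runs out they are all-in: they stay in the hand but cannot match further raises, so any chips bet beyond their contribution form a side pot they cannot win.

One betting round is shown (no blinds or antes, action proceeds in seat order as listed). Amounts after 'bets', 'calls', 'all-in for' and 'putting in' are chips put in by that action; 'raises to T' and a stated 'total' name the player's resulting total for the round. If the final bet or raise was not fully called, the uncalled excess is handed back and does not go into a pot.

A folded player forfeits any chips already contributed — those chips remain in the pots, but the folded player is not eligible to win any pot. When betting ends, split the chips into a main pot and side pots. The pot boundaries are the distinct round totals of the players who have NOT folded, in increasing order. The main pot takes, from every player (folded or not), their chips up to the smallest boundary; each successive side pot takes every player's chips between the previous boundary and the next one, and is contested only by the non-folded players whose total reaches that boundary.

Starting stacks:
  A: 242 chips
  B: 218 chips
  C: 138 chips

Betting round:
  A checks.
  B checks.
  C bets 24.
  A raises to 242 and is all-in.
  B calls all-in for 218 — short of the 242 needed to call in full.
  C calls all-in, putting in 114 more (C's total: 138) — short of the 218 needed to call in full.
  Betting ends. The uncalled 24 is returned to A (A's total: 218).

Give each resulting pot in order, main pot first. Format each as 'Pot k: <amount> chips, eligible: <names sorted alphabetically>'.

Pot 1: 414 chips, eligible: A, B, C
Pot 2: 160 chips, eligible: A, B

Derivation:
Contributions (after 24 returned to A): A=218, B=218, C=138
Pot levels (distinct totals of non-folded players): 138, 218
Layer 1-138: 138 each from A, B, C = 138*3 = 414 chips; eligible A, B, C
Layer 139-218: 80 each from A, B = 80*2 = 160 chips; eligible A, B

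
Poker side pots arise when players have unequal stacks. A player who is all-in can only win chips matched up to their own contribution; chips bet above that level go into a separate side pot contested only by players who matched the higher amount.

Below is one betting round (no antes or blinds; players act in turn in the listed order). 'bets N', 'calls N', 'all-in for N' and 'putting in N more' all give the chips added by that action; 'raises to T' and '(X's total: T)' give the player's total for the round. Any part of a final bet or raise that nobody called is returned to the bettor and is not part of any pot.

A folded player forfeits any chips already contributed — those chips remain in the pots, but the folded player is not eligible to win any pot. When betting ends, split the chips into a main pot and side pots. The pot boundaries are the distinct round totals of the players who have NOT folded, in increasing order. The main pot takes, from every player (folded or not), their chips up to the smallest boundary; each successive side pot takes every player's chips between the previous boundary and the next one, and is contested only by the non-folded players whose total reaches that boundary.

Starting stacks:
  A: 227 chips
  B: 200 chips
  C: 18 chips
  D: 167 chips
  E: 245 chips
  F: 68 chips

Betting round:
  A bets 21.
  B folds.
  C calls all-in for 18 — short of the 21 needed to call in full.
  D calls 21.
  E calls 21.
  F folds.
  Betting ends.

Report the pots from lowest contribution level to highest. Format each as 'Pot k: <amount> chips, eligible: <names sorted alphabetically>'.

Contributions: A=21, C=18, D=21, E=21
Folded: B, F
Pot levels (distinct totals of non-folded players): 18, 21
Layer 1-18: 18 each from A, C, D, E = 18*4 = 72 chips; eligible A, C, D, E
Layer 19-21: 3 each from A, D, E = 3*3 = 9 chips; eligible A, D, E

Pot 1: 72 chips, eligible: A, C, D, E
Pot 2: 9 chips, eligible: A, D, E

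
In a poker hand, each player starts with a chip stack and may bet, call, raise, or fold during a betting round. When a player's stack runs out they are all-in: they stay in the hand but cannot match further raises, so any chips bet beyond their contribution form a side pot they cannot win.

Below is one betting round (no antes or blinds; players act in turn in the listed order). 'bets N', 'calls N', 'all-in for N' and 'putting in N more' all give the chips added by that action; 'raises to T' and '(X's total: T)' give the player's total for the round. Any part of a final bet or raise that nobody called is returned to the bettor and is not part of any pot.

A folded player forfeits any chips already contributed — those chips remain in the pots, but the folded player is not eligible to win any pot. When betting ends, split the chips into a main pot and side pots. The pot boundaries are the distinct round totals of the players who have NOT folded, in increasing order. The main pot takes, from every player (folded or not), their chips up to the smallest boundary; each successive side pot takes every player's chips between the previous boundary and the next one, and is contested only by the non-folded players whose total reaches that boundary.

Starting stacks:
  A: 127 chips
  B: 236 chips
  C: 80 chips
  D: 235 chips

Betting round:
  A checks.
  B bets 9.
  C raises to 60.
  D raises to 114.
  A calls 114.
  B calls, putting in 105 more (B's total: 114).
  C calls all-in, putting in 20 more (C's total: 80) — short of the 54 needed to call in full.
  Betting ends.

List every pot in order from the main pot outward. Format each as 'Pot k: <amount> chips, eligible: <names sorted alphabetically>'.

Contributions: A=114, B=114, C=80, D=114
Pot levels (distinct totals of non-folded players): 80, 114
Layer 1-80: 80 each from A, B, C, D = 80*4 = 320 chips; eligible A, B, C, D
Layer 81-114: 34 each from A, B, D = 34*3 = 102 chips; eligible A, B, D

Pot 1: 320 chips, eligible: A, B, C, D
Pot 2: 102 chips, eligible: A, B, D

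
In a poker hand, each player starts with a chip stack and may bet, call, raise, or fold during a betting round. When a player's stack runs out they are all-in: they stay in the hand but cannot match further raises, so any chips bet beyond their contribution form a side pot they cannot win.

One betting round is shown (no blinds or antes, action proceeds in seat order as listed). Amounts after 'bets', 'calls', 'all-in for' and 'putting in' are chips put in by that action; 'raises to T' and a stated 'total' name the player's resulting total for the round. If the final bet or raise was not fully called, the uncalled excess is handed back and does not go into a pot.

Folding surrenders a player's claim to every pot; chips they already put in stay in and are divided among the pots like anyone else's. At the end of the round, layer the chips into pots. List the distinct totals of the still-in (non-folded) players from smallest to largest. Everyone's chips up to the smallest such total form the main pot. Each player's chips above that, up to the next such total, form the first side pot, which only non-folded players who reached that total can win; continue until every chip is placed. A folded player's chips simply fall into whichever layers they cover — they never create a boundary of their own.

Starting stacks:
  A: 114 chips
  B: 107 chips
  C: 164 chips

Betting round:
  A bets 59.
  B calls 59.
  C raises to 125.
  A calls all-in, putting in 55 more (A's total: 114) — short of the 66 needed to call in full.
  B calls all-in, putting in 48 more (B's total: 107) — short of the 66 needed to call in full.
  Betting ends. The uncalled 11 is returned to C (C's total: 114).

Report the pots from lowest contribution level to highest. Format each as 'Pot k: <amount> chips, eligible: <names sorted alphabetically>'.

Pot 1: 321 chips, eligible: A, B, C
Pot 2: 14 chips, eligible: A, C

Derivation:
Contributions (after 11 returned to C): A=114, B=107, C=114
Pot levels (distinct totals of non-folded players): 107, 114
Layer 1-107: 107 each from A, B, C = 107*3 = 321 chips; eligible A, B, C
Layer 108-114: 7 each from A, C = 7*2 = 14 chips; eligible A, C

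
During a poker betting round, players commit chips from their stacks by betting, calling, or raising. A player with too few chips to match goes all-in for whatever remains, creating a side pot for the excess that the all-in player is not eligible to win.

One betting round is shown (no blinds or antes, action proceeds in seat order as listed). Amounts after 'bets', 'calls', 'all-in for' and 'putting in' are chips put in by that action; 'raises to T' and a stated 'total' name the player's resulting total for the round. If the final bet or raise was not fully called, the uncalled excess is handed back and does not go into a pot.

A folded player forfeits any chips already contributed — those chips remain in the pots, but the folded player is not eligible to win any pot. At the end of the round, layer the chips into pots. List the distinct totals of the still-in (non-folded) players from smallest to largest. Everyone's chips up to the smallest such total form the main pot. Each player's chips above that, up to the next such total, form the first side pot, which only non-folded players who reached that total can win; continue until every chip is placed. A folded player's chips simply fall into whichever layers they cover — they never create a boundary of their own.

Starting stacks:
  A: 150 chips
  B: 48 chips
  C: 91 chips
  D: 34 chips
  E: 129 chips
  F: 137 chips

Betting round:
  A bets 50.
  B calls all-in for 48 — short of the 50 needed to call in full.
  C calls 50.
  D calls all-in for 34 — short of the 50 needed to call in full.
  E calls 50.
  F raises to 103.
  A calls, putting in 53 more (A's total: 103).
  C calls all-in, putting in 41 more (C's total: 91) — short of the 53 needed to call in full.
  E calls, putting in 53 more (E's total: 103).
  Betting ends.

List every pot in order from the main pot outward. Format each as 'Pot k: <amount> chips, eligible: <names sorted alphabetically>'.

Pot 1: 204 chips, eligible: A, B, C, D, E, F
Pot 2: 70 chips, eligible: A, B, C, E, F
Pot 3: 172 chips, eligible: A, C, E, F
Pot 4: 36 chips, eligible: A, E, F

Derivation:
Contributions: A=103, B=48, C=91, D=34, E=103, F=103
Pot levels (distinct totals of non-folded players): 34, 48, 91, 103
Layer 1-34: 34 each from A, B, C, D, E, F = 34*6 = 204 chips; eligible A, B, C, D, E, F
Layer 35-48: 14 each from A, B, C, E, F = 14*5 = 70 chips; eligible A, B, C, E, F
Layer 49-91: 43 each from A, C, E, F = 43*4 = 172 chips; eligible A, C, E, F
Layer 92-103: 12 each from A, E, F = 12*3 = 36 chips; eligible A, E, F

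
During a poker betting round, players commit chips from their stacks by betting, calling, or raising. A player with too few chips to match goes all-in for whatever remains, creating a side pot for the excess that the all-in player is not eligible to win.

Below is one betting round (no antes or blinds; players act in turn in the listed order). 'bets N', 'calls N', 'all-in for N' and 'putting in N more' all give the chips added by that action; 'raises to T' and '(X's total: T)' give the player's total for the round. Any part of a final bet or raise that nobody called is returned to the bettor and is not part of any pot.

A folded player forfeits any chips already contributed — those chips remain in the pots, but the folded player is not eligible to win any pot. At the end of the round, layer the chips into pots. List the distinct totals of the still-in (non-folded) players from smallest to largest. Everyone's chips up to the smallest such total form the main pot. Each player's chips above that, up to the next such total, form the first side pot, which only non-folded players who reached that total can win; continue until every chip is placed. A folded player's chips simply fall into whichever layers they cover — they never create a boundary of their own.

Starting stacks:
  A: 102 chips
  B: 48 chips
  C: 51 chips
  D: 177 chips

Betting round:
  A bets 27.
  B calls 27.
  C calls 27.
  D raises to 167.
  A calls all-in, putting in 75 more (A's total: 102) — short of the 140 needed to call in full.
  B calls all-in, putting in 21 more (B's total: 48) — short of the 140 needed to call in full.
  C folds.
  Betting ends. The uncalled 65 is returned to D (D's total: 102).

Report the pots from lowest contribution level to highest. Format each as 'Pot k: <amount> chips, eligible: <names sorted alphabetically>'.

Pot 1: 171 chips, eligible: A, B, D
Pot 2: 108 chips, eligible: A, D

Derivation:
Contributions (after 65 returned to D): A=102, B=48, C=27, D=102
Folded: C
Pot levels (distinct totals of non-folded players): 48, 102
Layer 1-48: A 48 + B 48 + C 27 + D 48 = 171 chips; eligible A, B, D
Layer 49-102: 54 each from A, D = 54*2 = 108 chips; eligible A, D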